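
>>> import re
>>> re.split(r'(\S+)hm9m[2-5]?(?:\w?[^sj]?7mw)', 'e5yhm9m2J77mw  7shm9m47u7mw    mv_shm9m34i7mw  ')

['', 'e5y', '  ', '7s', '    ', 'mv_s', '  ']

This matches one or more of a non-whitespace character (captured); then the literal 'hm', then the literal '9m', then optionally a character in [2-5]; then optionally a word character, then optionally any character except [sj], then the literal '7mw' (non-capturing group).
Matches to split on: at [0:13] → 'e5yhm9m2J77mw'; at [15:27] → '7shm9m47u7mw'; at [31:45] → 'mv_shm9m34i7mw'.
The group in the pattern means `split` returns the separators' captures alongside the pieces.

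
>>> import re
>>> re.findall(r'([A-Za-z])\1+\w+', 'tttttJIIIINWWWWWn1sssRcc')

['t']

A backreference is literal: `\1` must see the identical characters the first group matched.
With a single group, `findall` returns only what that group captured — 1 item.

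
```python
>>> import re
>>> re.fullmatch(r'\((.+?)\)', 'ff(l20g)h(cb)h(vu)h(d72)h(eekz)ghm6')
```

None

`fullmatch` succeeds only if the pattern covers the string from start to end.
Here the string isn't matched end-to-end, so the call returns None.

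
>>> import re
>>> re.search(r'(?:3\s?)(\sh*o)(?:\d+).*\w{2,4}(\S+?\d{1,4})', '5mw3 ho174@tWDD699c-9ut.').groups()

The match spans [3:21] → '3 ho174@tWDD699c-9'.
Captured: group 1 = ' ho', group 2 = '-9'.

(' ho', '-9')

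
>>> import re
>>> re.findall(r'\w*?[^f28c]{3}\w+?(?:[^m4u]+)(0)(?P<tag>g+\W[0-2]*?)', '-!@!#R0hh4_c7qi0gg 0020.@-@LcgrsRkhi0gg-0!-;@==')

[('0', 'gg-')]

Multiple groups make `findall` return tuples — one 2-tuple for the one match.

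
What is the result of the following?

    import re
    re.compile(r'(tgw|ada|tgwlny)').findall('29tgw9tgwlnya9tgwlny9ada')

['tgw', 'tgw', 'tgw', 'ada']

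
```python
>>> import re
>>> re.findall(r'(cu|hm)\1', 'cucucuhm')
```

['cu']

After group 1 captures some text, `\1` only succeeds where that same text appears again.
One capturing group, so `findall` returns just the captured substring from the one match — 1 in all.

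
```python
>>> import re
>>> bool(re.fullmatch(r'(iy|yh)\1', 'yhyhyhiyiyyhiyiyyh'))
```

The backreference `\1` re-matches whatever the first group consumed, character for character.
For `fullmatch`, every character of the input must be accounted for by the pattern.
Here there's no way to consume every character, so the call returns None, and `bool(None)` is False.

False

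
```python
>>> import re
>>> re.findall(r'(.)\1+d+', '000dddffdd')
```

['0', 'f']

After group 1 captures some text, `\1` only succeeds where that same text appears again.
Walking the string: at [0:6] match '000ddd', group 1 = '0'; at [6:10] match 'ffdd', group 1 = 'f'.
With a single group, `findall` returns only what that group captured — 2 items.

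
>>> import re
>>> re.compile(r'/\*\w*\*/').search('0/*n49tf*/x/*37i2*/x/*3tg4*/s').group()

'/*n49tf*/'

`search` walks the string left to right and returns the first match it finds.
The match spans [1:10] → '/*n49tf*/'.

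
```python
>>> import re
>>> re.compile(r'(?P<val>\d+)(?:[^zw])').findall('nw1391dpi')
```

The pattern matches one or more of a digit (captured as 'val'); then any character except [zw] (non-capturing group).
Because there's exactly one group, `findall` drops the full match and keeps group 1 from the one hit.

['1391']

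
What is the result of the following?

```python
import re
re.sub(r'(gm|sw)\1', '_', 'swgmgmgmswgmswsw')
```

'sw_gmswgm_'

After group 1 captures some text, `\1` only succeeds where that same text appears again.
Every occurrence is swapped for '_'.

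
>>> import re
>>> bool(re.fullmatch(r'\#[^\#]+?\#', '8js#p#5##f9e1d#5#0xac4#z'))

False

`re.fullmatch` is like wrapping the pattern in `^…$` (in single-line mode).
Here the pattern can't cover the whole string, so the call returns None, and `bool(None)` is False.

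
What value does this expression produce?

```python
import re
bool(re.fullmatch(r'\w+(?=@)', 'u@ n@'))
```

False

Lookahead/lookbehind check context without consuming it, so the matched span excludes the asserted characters.
`re.fullmatch` is like wrapping the pattern in `^…$` (in single-line mode).
Here the string isn't matched end-to-end, so the call returns None, and `bool(None)` is False.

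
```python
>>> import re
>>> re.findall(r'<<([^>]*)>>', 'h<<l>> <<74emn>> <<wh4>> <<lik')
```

['l', '74emn', 'wh4']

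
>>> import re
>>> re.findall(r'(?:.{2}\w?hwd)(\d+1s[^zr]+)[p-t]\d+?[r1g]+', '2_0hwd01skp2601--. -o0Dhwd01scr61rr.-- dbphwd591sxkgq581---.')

['01skp2601--. -o0Dhwd01sc', '591sxkg']

This matches exactly 2 of any character, then optionally a word character, then the literal 'hwd' (non-capturing group); then one or more of a digit, then the literal '1s', then one or more of any character except [zr] (captured); then a character in [p-t], then one or more of a digit (lazy), then one or more of one of [r1g].
Matches: at [0:35] match '2_0hwd01skp2601--. -o0Dhwd01scr61rr', group 1 = '01skp2601--. -o0Dhwd01sc'; at [39:56] match 'dbphwd591sxkgq581', group 1 = '591sxkg'.
With a single group, `findall` returns only what that group captured — 2 items.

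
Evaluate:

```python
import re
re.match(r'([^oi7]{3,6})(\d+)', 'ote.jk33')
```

None

`match` is anchored at position 0; if the pattern doesn't fit there, it returns None.
Here position 0 doesn't satisfy it, so the call returns None.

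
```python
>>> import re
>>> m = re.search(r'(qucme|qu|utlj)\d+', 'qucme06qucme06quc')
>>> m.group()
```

'qucme06'

Unlike `match`, `search` isn't anchored — it looks for the pattern anywhere in the string.
The match spans [0:7] → 'qucme06'.
Captured: group 1 = 'qucme'.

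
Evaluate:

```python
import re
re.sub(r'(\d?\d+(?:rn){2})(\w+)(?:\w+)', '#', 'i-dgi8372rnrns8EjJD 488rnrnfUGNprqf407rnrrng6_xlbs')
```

Pattern: optionally a digit, then one or more of a digit, then the literal 'rn' repeated 2 times (captured); then one or more of a word character (captured); then one or more of a word character (non-capturing group).
Matches: at [5:19] → '8372rnrns8EjJD'; at [20:50] → '488rnrnfUGNprqf407rnrrng6_xlbs'.
Each match is replaced by '#'.

'i-dgi# #'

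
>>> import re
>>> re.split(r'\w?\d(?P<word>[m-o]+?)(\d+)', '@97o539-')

This matches optionally a word character, then a digit; then one or more of a character in [m-o] (lazy) (captured as 'word'); then one or more of a digit (captured).
Matches to split on: at [1:7] → '97o539'.
With a capturing group present, the delimiter's captured portion is kept in the result list.

['@', 'o', '539', '-']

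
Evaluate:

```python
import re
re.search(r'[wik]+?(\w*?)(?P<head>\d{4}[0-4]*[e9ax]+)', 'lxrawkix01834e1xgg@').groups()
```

The match spans [4:14] → 'wkix01834e'.
Captured: group 1 = 'kix', group 2 = '01834e'.

('kix', '01834e')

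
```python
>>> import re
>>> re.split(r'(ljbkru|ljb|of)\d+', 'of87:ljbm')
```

['', 'of', ':ljbm']

With a capturing group present, the delimiter's captured portion is kept in the result list.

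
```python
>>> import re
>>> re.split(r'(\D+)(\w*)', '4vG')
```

['4', 'vG', '', '']

This matches one or more of a non-digit (captured); then zero or more of a word character (captured).
Matches to split on: at [1:3] → 'vG'.
With a capturing group present, the delimiter's captured portion is kept in the result list.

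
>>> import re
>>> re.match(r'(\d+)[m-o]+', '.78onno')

None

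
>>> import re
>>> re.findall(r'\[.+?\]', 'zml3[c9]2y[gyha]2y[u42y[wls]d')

['[c9]', '[gyha]', '[u42y[wls]']

Matches: at [4:8] → '[c9]'; at [10:16] → '[gyha]'; at [18:28] → '[u42y[wls]'.
With no groups in the pattern, `findall` gives back each whole match — 3 here.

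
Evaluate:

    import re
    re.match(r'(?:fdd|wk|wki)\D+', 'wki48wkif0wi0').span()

(0, 3)

`re.match` only tries the pattern at the start of the string.
The match spans [0:3] → 'wki'.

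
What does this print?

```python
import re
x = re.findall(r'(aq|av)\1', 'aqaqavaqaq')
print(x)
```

['aq', 'aq']

After group 1 captures some text, `\1` only succeeds where that same text appears again.
Because there's exactly one group, `findall` drops the full match and keeps group 1 from each hit.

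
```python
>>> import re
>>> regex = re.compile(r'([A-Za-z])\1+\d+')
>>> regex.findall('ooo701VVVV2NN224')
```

`\1` is not a pattern — it's the concrete string captured by group 1, re-applied verbatim.
Matches: at [0:6] match 'ooo701', group 1 = 'o'; at [6:11] match 'VVVV2', group 1 = 'V'; at [11:16] match 'NN224', group 1 = 'N'.
With a single group, `findall` returns only what that group captured — 3 items.

['o', 'V', 'N']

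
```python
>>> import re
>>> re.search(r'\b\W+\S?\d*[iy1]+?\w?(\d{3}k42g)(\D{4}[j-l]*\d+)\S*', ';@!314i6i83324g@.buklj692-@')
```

None

Pattern: a word boundary (`\b`, zero-width); then one or more of a non-word character; then optionally a non-whitespace character; then zero or more of a digit, then one or more of one of [iy1] (lazy), then optionally a word character; then exactly 3 of a digit, then the literal 'k42', then the literal 'g' (captured); then exactly 4 of a non-digit, then zero or more of a character in [j-l], then one or more of a digit (captured); then zero or more of a non-whitespace character.
Unlike `match`, `search` isn't anchored — it looks for the pattern anywhere in the string.
Here nothing in the string fits, so the call returns None.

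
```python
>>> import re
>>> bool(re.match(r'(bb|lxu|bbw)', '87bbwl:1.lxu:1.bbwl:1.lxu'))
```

False

`re.match` only tries the pattern at the start of the string.
Here the pattern fails at index 0, so the call returns None, and `bool(None)` is False.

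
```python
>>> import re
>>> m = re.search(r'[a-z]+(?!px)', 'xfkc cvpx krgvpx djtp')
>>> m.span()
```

The negative lookaround is zero-width — it rules out positions where the adjacent text would match, without consuming anything.
Unlike `match`, `search` isn't anchored — it looks for the pattern anywhere in the string.
The match spans [0:4] → 'xfkc'.

(0, 4)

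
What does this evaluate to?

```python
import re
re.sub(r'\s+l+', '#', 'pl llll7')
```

'pl#7'

`sub` substitutes '#' at each match site.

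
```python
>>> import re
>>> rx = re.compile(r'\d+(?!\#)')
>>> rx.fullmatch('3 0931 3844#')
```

None

`fullmatch` succeeds only if the pattern covers the string from start to end.
Here there's no way to consume every character, so the call returns None.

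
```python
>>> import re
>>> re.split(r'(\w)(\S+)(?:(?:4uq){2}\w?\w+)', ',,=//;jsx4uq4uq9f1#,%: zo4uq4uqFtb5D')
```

Pattern: a word character (captured); then one or more of a non-whitespace character (captured); then the literal '4uq' repeated 2 times, then optionally a word character, then one or more of a word character (non-capturing group).
Matches to split on: at [6:18] → 'jsx4uq4uq9f1'; at [23:36] → 'zo4uq4uqFtb5D'.
The group in the pattern means `split` returns the separators' captures alongside the pieces.

[',,=//;', 'j', 'sx', '#,%: ', 'z', 'o', '']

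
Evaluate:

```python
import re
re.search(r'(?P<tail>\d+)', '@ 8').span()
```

(2, 3)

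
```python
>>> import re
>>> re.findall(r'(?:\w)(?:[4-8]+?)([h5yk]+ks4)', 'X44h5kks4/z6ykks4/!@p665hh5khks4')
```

The pattern matches a word character (non-capturing group); then one or more of a character in [4-8] (lazy) (non-capturing group); then one or more of one of [h5yk], then the literal 'ks4' (captured).
With a single group, `findall` returns only what that group captured — 3 items.

['h5kks4', 'ykks4', '5hh5khks4']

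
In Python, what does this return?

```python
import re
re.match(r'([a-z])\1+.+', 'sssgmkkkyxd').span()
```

(0, 11)

The backreference `\1` re-matches whatever the first group consumed, character for character.
With `match`, the pattern is implicitly anchored at the beginning.
The match spans [0:11] → 'sssgmkkkyxd'.
Captured: group 1 = 's'.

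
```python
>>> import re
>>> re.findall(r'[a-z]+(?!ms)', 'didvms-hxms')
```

['didvms', 'hxms']

The negative lookahead/lookbehind blocks any match where the forbidden context is present.
Scanning left to right: at [0:6] → 'didvms'; at [7:11] → 'hxms'.
`findall` yields the raw match text (2 of them) because the pattern has no groups.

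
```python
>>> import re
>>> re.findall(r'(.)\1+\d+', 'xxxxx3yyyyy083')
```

['x', 'y']

`\1` is not a pattern — it's the concrete string captured by group 1, re-applied verbatim.
`findall` collects group 1 from each match (2 total).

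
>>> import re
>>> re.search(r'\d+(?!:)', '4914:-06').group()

Because the assertion is negative and zero-width, positions next to the forbidden text are skipped.
`re.search` tries every starting position until one works.
The match spans [0:3] → '491'.

'491'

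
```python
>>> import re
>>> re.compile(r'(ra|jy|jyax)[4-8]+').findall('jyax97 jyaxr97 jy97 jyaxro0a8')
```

[]

With a single group, `findall` returns only what that group captured — 0 items.
Nothing in the string satisfies the pattern, so the list is empty.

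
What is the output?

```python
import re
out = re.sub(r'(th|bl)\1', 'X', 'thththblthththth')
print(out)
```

XthblXX

`\1` has to match the exact text group 1 already captured.
`sub` substitutes 'X' at each match site.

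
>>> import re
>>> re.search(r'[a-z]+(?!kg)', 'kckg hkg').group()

The negative lookaround is zero-width — it rules out positions where the adjacent text would match, without consuming anything.
The match spans [0:4] → 'kckg'.

'kckg'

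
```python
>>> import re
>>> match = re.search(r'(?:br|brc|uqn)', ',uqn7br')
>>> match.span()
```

(1, 4)

The match spans [1:4] → 'uqn'.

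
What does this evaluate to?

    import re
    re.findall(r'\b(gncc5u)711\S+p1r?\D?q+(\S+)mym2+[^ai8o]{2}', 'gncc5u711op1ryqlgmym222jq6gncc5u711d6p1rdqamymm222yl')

[('gncc5u', 'lg')]

The pattern matches a word boundary (`\b`, zero-width); then the literal 'gnc', then the literal 'c5u' (captured); then the literal '711', then one or more of a non-whitespace character, then the literal 'p1'; then optionally the literal 'r', then optionally a non-digit; then one or more of a literal 'q'; then one or more of a non-whitespace character (captured); then the literal 'mym', then one or more of a literal '2', then exactly 2 of any character except [ai8o].
Scanning left to right: at [0:25] match 'gncc5u711op1ryqlgmym222jq', groups = ('gncc5u', 'lg').
With 2 capturing groups, `findall` returns a 2-tuple per match.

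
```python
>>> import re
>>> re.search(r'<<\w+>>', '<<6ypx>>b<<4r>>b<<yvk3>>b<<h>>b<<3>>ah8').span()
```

(0, 8)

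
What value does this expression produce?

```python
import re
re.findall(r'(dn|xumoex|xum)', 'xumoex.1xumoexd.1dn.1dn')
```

['xumoex', 'xumoex', 'dn', 'dn']

The regex engine tests alternatives in the order written; an earlier branch that matches wins even if a later one would match more.
`findall` collects group 1 from each match (4 total).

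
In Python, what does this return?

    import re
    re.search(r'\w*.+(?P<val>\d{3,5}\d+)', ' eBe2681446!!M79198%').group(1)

'9198'

The pattern matches zero or more of a word character, then one or more of any character; then 3 to 5 of a digit, then one or more of a digit (captured as 'val').
`search` walks the string left to right and returns the first match it finds.
The match spans [0:19] → ' eBe2681446!!M79198'.
Captured: group 1 = '9198'.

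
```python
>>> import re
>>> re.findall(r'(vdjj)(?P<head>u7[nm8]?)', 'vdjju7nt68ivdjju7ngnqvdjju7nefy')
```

Pattern: the literal 'vd', then the literal 'jj' (captured); then the literal 'u7', then optionally one of [nm8] (captured as 'head').
`findall` packs the 2 group values into a tuple for every match.

[('vdjj', 'u7n'), ('vdjj', 'u7n'), ('vdjj', 'u7n')]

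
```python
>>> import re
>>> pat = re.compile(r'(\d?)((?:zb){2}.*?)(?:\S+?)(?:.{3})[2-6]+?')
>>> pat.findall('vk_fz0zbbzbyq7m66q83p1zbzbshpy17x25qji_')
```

[('1', 'zbzb')]

This matches optionally a digit (captured); then the literal 'zb' repeated 2 times, then zero or more of any character (lazy) (captured); then one or more of a non-whitespace character (lazy) (non-capturing group); then exactly 3 of any character (non-capturing group); then one or more of a character in [2-6] (lazy).
Walking the string: at [21:34] match '1zbzbshpy17x2', groups = ('1', 'zbzb').
2 groups means the one result is a tuple of 2 captured strings — 1 here.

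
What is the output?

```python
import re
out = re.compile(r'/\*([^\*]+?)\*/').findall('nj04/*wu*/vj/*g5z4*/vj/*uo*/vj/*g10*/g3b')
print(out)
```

Matches: at [4:10] match '/*wu*/', group 1 = 'wu'; at [12:20] match '/*g5z4*/', group 1 = 'g5z4'; at [22:28] match '/*uo*/', group 1 = 'uo'; at [30:37] match '/*g10*/', group 1 = 'g10'.
One capturing group, so `findall` returns just the captured substring from each match — 4 in all.

['wu', 'g5z4', 'uo', 'g10']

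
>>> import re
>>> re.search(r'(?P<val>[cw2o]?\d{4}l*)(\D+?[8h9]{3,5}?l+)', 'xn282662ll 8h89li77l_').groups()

('2662ll', ' 8h89l')

This matches optionally one of [cw2o], then exactly 4 of a digit, then zero or more of a literal 'l' (captured as 'val'); then one or more of a non-digit (lazy), then 3 to 5 of one of [8h9] (lazy), then one or more of the literal 'l' (captured).
`search` walks the string left to right and returns the first match it finds.
The match spans [4:16] → '2662ll 8h89l'.
Captured: group 1 = '2662ll', group 2 = ' 8h89l'.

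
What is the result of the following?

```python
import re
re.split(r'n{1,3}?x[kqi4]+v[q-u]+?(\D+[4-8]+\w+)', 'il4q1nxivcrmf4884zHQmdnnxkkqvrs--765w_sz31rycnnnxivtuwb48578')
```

['il4q1nxivcrmf4884zHQmd', 's--765w_sz31rycnnnxivtuwb48578', '']

A non-greedy quantifier consumes as few characters as it can — just enough that the remainder of the pattern still matches from where it stops; whatever follows it matches normally.
The group in the pattern means `split` returns the separators' captures alongside the pieces.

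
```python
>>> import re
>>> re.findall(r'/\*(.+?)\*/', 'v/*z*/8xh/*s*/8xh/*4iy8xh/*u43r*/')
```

['z', 's', '4iy8xh/*u43r']

One capturing group, so `findall` returns just the captured substring from each match — 3 in all.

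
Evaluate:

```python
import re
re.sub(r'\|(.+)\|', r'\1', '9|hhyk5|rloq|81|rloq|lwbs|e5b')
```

Matches: at [1:26] → '|hhyk5|rloq|81|rloq|lwbs|'.
Each match is replaced using the text its own group 1 captured.

'9hhyk5|rloq|81|rloq|lwbse5b'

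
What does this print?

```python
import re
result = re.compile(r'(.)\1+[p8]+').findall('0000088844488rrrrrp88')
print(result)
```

`\1` is not a pattern — it's the concrete string captured by group 1, re-applied verbatim.
One capturing group, so `findall` returns just the captured substring from each match — 3 in all.

['0', '4', 'r']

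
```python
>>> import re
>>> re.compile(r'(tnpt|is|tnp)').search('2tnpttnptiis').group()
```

'tnpt'

Alternation isn't longest-match — the leftmost alternative that fits at this position is chosen.
`re.search` tries every starting position until one works.
The match spans [1:5] → 'tnpt'.
Captured: group 1 = 'tnpt'.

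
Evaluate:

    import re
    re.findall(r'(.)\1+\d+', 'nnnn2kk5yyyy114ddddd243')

The backreference `\1` re-matches whatever the first group consumed, character for character.
Because there's exactly one group, `findall` drops the full match and keeps group 1 from each hit.

['n', 'k', 'y', 'd']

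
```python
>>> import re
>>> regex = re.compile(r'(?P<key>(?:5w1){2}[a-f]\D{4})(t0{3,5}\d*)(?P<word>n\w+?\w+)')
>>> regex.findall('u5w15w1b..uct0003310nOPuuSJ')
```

With 3 capturing groups, `findall` returns a 3-tuple per match.

[('5w15w1b..uc', 't0003310', 'nOPuuSJ')]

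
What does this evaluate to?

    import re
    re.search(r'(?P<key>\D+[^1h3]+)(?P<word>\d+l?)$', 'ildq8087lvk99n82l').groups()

('ildq8087lvk99n8', '2l')

Pattern: one or more of a non-digit, then one or more of any character except [1h3] (captured as 'key'); then one or more of a digit, then optionally the literal 'l' (captured as 'word'); then anchored at the end.
`re.search` tries every starting position until one works.
The match spans [0:17] → 'ildq8087lvk99n82l'.
Captured: group 1 = 'ildq8087lvk99n8', group 2 = '2l'.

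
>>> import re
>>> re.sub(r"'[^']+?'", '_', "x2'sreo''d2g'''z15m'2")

Each match is replaced by '_'.

"x2__'_2"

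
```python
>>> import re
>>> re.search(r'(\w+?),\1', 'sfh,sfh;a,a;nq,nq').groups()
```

`\1` has to match the exact text group 1 already captured.
`re.search` scans for the first position where the pattern succeeds.
The match spans [0:7] → 'sfh,sfh'.
Captured: group 1 = 'sfh'.

('sfh',)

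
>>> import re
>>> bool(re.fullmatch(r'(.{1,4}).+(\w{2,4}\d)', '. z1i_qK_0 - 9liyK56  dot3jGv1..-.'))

The pattern matches 1 to 4 of any character (captured); then one or more of any character; then 2 to 4 of a word character, then a digit (captured).
`re.fullmatch` is like wrapping the pattern in `^…$` (in single-line mode).
Here the string isn't matched end-to-end, so the call returns None, and `bool(None)` is False.

False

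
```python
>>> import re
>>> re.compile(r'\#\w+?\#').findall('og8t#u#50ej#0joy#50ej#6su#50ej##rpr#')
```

['#u#', '#0joy#', '#6su#', '#rpr#']

Scanning left to right: at [4:7] → '#u#'; at [11:17] → '#0joy#'; at [21:26] → '#6su#'; at [31:36] → '#rpr#'.
With no groups in the pattern, `findall` gives back each whole match — 4 here.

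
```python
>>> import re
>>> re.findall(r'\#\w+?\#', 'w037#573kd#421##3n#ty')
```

['#573kd#', '#3n#']

Scanning left to right: at [4:11] → '#573kd#'; at [15:19] → '#3n#'.
No capturing groups, so `findall` returns the 2 full match strings.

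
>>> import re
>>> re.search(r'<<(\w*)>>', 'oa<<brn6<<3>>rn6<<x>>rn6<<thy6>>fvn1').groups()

('3',)

`search` walks the string left to right and returns the first match it finds.
The match spans [8:13] → '<<3>>'.
Captured: group 1 = '3'.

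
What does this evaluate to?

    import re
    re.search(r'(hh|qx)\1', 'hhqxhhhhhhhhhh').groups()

The match spans [4:8] → 'hhhh'.
Captured: group 1 = 'hh'.

('hh',)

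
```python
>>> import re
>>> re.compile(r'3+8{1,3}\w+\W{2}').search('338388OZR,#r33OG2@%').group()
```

Pattern: one or more of the literal '3', then 1 to 3 of the literal '8'; then one or more of a word character, then exactly 2 of a non-word character.
`re.search` tries every starting position until one works.
The match spans [0:11] → '338388OZR,#'.

'338388OZR,#'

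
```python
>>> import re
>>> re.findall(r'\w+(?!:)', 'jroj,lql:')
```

['jroj', 'lq']

`(?!…)`/`(?<!…)` only lets a position through if the neighbouring text does NOT match; no characters are consumed.
No capturing groups, so `findall` returns the 2 full match strings.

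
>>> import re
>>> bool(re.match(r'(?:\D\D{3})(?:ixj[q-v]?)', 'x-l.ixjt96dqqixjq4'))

True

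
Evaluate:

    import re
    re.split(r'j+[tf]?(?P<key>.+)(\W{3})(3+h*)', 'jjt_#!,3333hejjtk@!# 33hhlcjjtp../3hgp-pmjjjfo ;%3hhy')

['', '_#!,3333hejjtk@!# 33hhlcjjtp../3hgp-pmjjjfo', ' ;%', '3hh', 'y']

Pattern: one or more of the literal 'j', then optionally one of [tf]; then one or more of any character (captured as 'key'); then exactly 3 of a non-word character (captured); then one or more of the literal '3', then zero or more of a literal 'h' (captured).
Matches to split on: at [0:52] → 'jjt_#!,3333hejjtk@!# 33hhlcjjtp../3hgp-pmjjjfo ;%3hh'.
The group in the pattern means `split` returns the separators' captures alongside the pieces.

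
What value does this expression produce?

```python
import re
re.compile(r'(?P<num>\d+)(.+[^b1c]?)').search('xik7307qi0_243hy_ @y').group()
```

'7307qi0_243hy_ @y'

This matches one or more of a digit (captured as 'num'); then one or more of any character, then optionally any character except [b1c] (captured).
`re.search` tries every starting position until one works.
The match spans [3:20] → '7307qi0_243hy_ @y'.
Captured: group 1 = '7307', group 2 = 'qi0_243hy_ @y'.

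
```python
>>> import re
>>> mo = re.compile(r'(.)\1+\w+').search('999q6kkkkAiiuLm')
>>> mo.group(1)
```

The match spans [0:15] → '999q6kkkkAiiuLm'.
Captured: group 1 = '9'.

'9'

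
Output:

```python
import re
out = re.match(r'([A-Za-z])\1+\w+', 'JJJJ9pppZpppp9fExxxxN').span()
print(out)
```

(0, 21)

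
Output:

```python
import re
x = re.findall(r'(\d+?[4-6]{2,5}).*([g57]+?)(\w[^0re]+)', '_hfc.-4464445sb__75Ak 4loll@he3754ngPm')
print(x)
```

This matches one or more of a digit (lazy), then 2 to 5 of a character in [4-6] (captured); then zero or more of any character; then one or more of one of [g57] (lazy) (captured); then a word character, then one or more of any character except [0re] (captured).
Matches: at [6:38] match '4464445sb__75Ak 4loll@he3754ngPm', groups = ('446444', 'g', 'Pm').
`findall` packs the 3 group values into a tuple for every match.

[('446444', 'g', 'Pm')]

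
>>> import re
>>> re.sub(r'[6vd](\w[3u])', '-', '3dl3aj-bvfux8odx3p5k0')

'3-aj-b-x8o-p5k0'

Pattern: one of [6vd]; then a word character, then one of [3u] (captured).
Matches: at [1:4] → 'dl3'; at [8:11] → 'vfu'; at [14:17] → 'dx3'.
`sub` substitutes '-' at each match site.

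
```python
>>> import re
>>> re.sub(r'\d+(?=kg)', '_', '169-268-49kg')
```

'169-268-_kg'

Because the assertion is zero-width, the text it checks is not consumed and won't appear in the result.
Matches: at [8:10] → '49'.
Every occurrence is swapped for '_'.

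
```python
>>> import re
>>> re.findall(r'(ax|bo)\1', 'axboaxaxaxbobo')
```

A backreference is literal: `\1` must see the identical characters the first group matched.
Matches: at [4:8] match 'axax', group 1 = 'ax'; at [10:14] match 'bobo', group 1 = 'bo'.
One capturing group, so `findall` returns just the captured substring from each match — 2 in all.

['ax', 'bo']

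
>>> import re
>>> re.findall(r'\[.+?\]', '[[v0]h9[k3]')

['[[v0]', '[k3]']

Lazy quantifiers expand one character at a time until the remainder of the pattern can match.
No capturing groups, so `findall` returns the 2 full match strings.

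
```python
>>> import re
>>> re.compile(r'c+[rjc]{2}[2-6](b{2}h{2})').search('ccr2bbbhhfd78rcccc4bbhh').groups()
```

('bbhh',)

The match spans [14:23] → 'cccc4bbhh'.
Captured: group 1 = 'bbhh'.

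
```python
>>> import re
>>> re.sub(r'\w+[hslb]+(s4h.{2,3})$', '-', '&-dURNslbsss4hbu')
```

'&--'

`sub` substitutes '-' at each match site.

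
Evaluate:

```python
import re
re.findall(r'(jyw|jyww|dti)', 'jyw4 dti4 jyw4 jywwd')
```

['jyw', 'dti', 'jyw', 'jyw']

Alternation isn't longest-match — the leftmost alternative that fits at this position is chosen.
Scanning left to right: at [0:3] match 'jyw', group 1 = 'jyw'; at [5:8] match 'dti', group 1 = 'dti'; at [10:13] match 'jyw', group 1 = 'jyw'; at [15:18] match 'jyw', group 1 = 'jyw'.
Because there's exactly one group, `findall` drops the full match and keeps group 1 from each hit.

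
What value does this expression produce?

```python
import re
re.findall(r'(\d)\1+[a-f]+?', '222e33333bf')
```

After group 1 captures some text, `\1` only succeeds where that same text appears again.
Scanning left to right: at [0:4] match '222e', group 1 = '2'; at [4:10] match '33333b', group 1 = '3'.
One capturing group, so `findall` returns just the captured substring from each match — 2 in all.

['2', '3']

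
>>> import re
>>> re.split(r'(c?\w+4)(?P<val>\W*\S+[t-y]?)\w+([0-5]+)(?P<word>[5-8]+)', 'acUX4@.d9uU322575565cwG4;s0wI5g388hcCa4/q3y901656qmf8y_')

['', 'acUX4', '@.d9uU322575565cwG4;s0wI5g388hcCa4/q3y901', '5', '6', 'qmf8y_']

Pattern: optionally a literal 'c', then one or more of a word character, then a literal '4' (captured); then zero or more of a non-word character, then one or more of a non-whitespace character, then optionally a character in [t-y] (captured as 'val'); then one or more of a word character; then one or more of a character in [0-5] (captured); then one or more of a character in [5-8] (captured as 'word').
Matches to split on: at [0:49] → 'acUX4@.d9uU322575565cwG4;s0wI5g388hcCa4/q3y901656'.
With a capturing group present, the delimiter's captured portion is kept in the result list.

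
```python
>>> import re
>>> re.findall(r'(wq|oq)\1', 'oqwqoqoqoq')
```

`\1` is not a pattern — it's the concrete string captured by group 1, re-applied verbatim.
Walking the string: at [4:8] match 'oqoq', group 1 = 'oq'.
One capturing group, so `findall` returns just the captured substring from the one match — 1 in all.

['oq']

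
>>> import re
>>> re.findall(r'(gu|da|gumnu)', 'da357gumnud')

['da', 'gu']

`|` is ordered: at each position the engine commits to the first alternative that works.
Scanning left to right: at [0:2] match 'da', group 1 = 'da'; at [5:7] match 'gu', group 1 = 'gu'.
One capturing group, so `findall` returns just the captured substring from each match — 2 in all.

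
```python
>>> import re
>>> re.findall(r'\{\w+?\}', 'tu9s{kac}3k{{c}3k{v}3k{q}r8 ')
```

['{kac}', '{c}', '{v}', '{q}']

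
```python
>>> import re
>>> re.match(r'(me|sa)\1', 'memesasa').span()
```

(0, 4)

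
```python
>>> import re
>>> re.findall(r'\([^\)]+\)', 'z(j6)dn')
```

['(j6)']

Scanning left to right: at [1:5] → '(j6)'.
`findall` yields the raw match text (1 of them) because the pattern has no groups.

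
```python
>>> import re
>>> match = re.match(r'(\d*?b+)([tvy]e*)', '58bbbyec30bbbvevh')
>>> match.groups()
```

The pattern matches zero or more of a digit (lazy), then one or more of the literal 'b' (captured); then one of [tvy], then zero or more of a literal 'e' (captured).
`re.match` won't scan ahead — the pattern has to work from the very first character.
The match spans [0:7] → '58bbbye'.
Captured: group 1 = '58bbb', group 2 = 'ye'.

('58bbb', 'ye')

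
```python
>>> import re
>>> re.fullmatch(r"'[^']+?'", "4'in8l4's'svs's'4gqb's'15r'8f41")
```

`re.fullmatch` is like wrapping the pattern in `^…$` (in single-line mode).
Here the string isn't matched end-to-end, so the call returns None.

None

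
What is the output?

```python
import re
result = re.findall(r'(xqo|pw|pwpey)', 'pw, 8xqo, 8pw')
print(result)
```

['pw', 'xqo', 'pw']

Scanning left to right: at [0:2] match 'pw', group 1 = 'pw'; at [5:8] match 'xqo', group 1 = 'xqo'; at [11:13] match 'pw', group 1 = 'pw'.
`findall` collects group 1 from each match (3 total).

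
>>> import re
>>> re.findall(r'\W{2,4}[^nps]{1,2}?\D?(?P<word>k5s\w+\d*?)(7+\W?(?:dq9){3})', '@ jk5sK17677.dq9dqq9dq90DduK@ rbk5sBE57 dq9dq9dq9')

Pattern: 2 to 4 of a non-word character, then 1 to 2 of any character except [nps] (lazy), then optionally a non-digit; then the literal 'k5s', then one or more of a word character, then zero or more of a digit (lazy) (captured as 'word'); then one or more of a literal '7', then optionally a non-word character, then the literal 'dq9' repeated 3 times (captured).
With 2 capturing groups, `findall` returns a 2-tuple per match.

[('k5sBE5', '7 dq9dq9dq9')]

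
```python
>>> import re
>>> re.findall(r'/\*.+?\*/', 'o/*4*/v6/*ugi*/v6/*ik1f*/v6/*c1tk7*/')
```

['/*4*/', '/*ugi*/', '/*ik1f*/', '/*c1tk7*/']

Lazy quantifiers expand one character at a time until the remainder of the pattern can match.
Since nothing is captured, `findall` lists the 4 matched substrings directly.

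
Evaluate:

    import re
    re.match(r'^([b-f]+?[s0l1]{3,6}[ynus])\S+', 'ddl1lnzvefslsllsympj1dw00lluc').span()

(0, 29)

This matches anchored at the start of the string; then one or more of a character in [b-f] (lazy), then 3 to 6 of one of [s0l1], then one of [ynus] (captured); then one or more of a non-whitespace character.
`re.match` won't scan ahead — the pattern has to work from the very first character.
The match spans [0:29] → 'ddl1lnzvefslsllsympj1dw00lluc'.
Captured: group 1 = 'ddl1ln'.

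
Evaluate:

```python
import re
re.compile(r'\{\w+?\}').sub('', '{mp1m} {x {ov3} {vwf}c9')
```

Matches: at [0:6] → '{mp1m}'; at [10:15] → '{ov3}'; at [16:21] → '{vwf}'.
Each match is replaced by ''.

' {x  c9'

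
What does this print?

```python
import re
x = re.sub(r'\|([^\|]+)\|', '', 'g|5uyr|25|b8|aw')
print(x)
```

g25aw

`sub` substitutes '' at each match site.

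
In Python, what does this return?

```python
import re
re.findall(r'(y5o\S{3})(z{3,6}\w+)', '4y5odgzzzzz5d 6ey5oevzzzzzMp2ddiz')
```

The pattern matches the literal 'y5o', then exactly 3 of a non-whitespace character (captured); then 3 to 6 of a literal 'z', then one or more of a word character (captured).
Scanning left to right: at [1:13] match 'y5odgzzzzz5d', groups = ('y5odgz', 'zzzz5d'); at [16:33] match 'y5oevzzzzzMp2ddiz', groups = ('y5oevz', 'zzzzMp2ddiz').
Multiple groups make `findall` return tuples — one 2-tuple for each match.

[('y5odgz', 'zzzz5d'), ('y5oevz', 'zzzzMp2ddiz')]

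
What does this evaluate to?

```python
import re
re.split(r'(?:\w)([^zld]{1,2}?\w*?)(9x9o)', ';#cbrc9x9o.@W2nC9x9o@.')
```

The pattern matches a word character (non-capturing group); then 1 to 2 of any character except [zld] (lazy), then zero or more of a word character (lazy) (captured); then the literal '9x', then the literal '9o' (captured).
Matches to split on: at [2:10] → 'cbrc9x9o'; at [12:20] → 'W2nC9x9o'.
Because the pattern has a capturing group, `split` also inserts each captured text between the pieces.

[';#', 'brc', '9x9o', '.@', '2nC', '9x9o', '@.']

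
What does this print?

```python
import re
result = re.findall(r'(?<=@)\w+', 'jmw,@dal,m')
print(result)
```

['dal']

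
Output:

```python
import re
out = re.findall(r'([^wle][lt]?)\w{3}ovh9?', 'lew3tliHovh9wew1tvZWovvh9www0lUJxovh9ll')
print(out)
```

This matches any character except [wle], then optionally one of [lt] (captured); then exactly 3 of a word character; then the literal 'ovh', then optionally the literal '9'.
One capturing group, so `findall` returns just the captured substring from each match — 2 in all.

['3t', '0l']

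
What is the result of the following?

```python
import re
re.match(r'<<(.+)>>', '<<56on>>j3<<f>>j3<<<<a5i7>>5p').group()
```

'<<56on>>j3<<f>>j3<<<<a5i7>>'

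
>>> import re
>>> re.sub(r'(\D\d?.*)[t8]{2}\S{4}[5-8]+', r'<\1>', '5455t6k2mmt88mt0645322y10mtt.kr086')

'5455<t6k2mmt88mt0645322y10m>'

Pattern: a non-digit, then optionally a digit, then zero or more of any character (captured); then exactly 2 of one of [t8], then exactly 4 of a non-whitespace character, then one or more of a character in [5-8].
Matches: at [4:34] → 't6k2mmt88mt0645322y10mtt.kr086'.
Each match is replaced using the text its own group 1 captured.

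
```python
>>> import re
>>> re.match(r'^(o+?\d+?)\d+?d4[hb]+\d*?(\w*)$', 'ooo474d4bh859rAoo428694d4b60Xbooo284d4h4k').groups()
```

('ooo4', '859rAoo428694d4b60Xbooo284d4h4k')

This matches anchored at the start of the string; then one or more of the literal 'o' (lazy), then one or more of a digit (lazy) (captured); then one or more of a digit (lazy); then the literal 'd4', then one or more of one of [hb], then zero or more of a digit (lazy); then zero or more of a word character (captured); then anchored at the end.
The `?` after the quantifier makes it lazy — it takes as little as possible before letting the rest of the pattern try.
With `match`, the pattern is implicitly anchored at the beginning.
The match spans [0:41] → 'ooo474d4bh859rAoo428694d4b60Xbooo284d4h4k'.
Captured: group 1 = 'ooo4', group 2 = '859rAoo428694d4b60Xbooo284d4h4k'.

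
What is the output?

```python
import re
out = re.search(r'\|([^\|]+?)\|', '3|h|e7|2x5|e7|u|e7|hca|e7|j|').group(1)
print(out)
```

The match spans [1:4] → '|h|'.
Captured: group 1 = 'h'.

h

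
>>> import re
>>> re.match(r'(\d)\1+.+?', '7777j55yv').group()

A backreference is literal: `\1` must see the identical characters the first group matched.
`re.match` won't scan ahead — the pattern has to work from the very first character.
The match spans [0:5] → '7777j'.
Captured: group 1 = '7'.

'7777j'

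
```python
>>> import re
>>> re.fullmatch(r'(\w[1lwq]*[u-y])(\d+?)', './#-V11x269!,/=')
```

None

This matches a word character, then zero or more of one of [1lwq], then a character in [u-y] (captured); then one or more of a digit (lazy) (captured).
`re.fullmatch` is like wrapping the pattern in `^…$` (in single-line mode).
Here there's no way to consume every character, so the call returns None.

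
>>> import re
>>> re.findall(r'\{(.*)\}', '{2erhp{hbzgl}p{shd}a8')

Scanning left to right: at [0:19] match '{2erhp{hbzgl}p{shd}', group 1 = '2erhp{hbzgl}p{shd'.
`findall` collects group 1 from the one match (1 total).

['2erhp{hbzgl}p{shd']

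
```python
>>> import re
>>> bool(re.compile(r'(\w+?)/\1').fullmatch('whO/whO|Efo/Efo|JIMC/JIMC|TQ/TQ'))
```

False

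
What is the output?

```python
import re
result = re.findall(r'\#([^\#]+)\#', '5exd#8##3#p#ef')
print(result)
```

`findall` collects group 1 from each match (2 total).

['8', '3']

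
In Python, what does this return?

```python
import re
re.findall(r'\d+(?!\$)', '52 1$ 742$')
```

`(?!…)`/`(?<!…)` only lets a position through if the neighbouring text does NOT match; no characters are consumed.
Walking the string: at [0:2] → '52'; at [6:8] → '74'.
With no groups in the pattern, `findall` gives back each whole match — 2 here.

['52', '74']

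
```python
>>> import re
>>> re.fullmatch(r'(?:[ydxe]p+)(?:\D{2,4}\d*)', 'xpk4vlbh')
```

None

This matches one of [ydxe], then one or more of the literal 'p' (non-capturing group); then 2 to 4 of a non-digit, then zero or more of a digit (non-capturing group).
`fullmatch` succeeds only if the pattern covers the string from start to end.
Here the pattern can't cover the whole string, so the call returns None.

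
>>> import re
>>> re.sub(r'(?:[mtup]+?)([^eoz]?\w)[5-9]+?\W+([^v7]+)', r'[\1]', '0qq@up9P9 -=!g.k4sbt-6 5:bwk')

The replacement refers to a captured group, so each match is rewritten using its own captured text.

'0qq@[9P]'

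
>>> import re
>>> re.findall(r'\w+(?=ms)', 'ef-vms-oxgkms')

Because the assertion is zero-width, the text it checks is not consumed and won't appear in the result.
Scanning left to right: at [3:4] → 'v'; at [7:11] → 'oxgk'.
With no groups in the pattern, `findall` gives back each whole match — 2 here.

['v', 'oxgk']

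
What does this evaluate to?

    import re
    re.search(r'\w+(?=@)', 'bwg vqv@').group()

The `(?=…)`/`(?<=…)` assertion just peeks at neighbouring text; it doesn't advance the match position.
The match spans [4:7] → 'vqv'.

'vqv'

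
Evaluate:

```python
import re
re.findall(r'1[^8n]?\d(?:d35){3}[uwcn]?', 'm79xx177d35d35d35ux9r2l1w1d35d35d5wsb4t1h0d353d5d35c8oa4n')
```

Since nothing is captured, `findall` lists the 1 matched substring directly.

['177d35d35d35u']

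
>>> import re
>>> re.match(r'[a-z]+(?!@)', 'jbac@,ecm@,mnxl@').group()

A negative assertion filters positions out without eating any characters.
With `match`, the pattern is implicitly anchored at the beginning.
The match spans [0:3] → 'jba'.

'jba'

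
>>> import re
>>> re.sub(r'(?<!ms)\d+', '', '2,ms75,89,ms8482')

',ms7,,ms8'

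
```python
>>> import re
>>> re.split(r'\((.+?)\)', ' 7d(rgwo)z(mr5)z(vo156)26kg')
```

Lazy quantifiers expand one character at a time until the remainder of the pattern can match.
Matches to split on: at [3:9] → '(rgwo)'; at [10:15] → '(mr5)'; at [16:23] → '(vo156)'.
`re.split` interleaves the captured-group text with the surrounding fragments.

[' 7d', 'rgwo', 'z', 'mr5', 'z', 'vo156', '26kg']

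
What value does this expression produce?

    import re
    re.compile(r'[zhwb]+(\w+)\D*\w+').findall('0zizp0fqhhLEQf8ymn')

The pattern matches one or more of one of [zhwb]; then one or more of a word character (captured); then zero or more of a non-digit, then one or more of a word character.
Matches: at [1:18] match 'zizp0fqhhLEQf8ymn', group 1 = 'izp0fqhhLEQf8ym'.
Because there's exactly one group, `findall` drops the full match and keeps group 1 from the one hit.

['izp0fqhhLEQf8ym']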